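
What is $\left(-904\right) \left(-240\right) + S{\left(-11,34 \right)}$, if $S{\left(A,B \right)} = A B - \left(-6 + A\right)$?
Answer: $216603$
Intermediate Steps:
$S{\left(A,B \right)} = 6 - A + A B$
$\left(-904\right) \left(-240\right) + S{\left(-11,34 \right)} = \left(-904\right) \left(-240\right) - 357 = 216960 + \left(6 + 11 - 374\right) = 216960 - 357 = 216603$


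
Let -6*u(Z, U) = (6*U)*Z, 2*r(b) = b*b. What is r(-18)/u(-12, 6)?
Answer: 9/4 ≈ 2.2500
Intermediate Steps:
r(b) = b²/2 (r(b) = (b*b)/2 = b²/2)
u(Z, U) = -U*Z (u(Z, U) = -6*U*Z/6 = -U*Z)
r(-18)/u(-12, 6) = ((½)*(-18)²)/((-1*6*(-12))) = ((½)*324)/72 = 162*(1/72) = 9/4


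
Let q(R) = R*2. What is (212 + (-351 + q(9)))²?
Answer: 14641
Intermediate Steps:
q(R) = 2*R
(212 + (-351 + q(9)))² = (212 + (-351 + 2*9))² = (212 + (-351 + 18))² = (212 - 333)² = (-121)² = 14641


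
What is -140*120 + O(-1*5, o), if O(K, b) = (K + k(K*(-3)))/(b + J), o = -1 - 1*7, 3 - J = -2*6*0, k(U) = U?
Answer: -16802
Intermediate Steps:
J = 3 (J = 3 - (-2*6)*0 = 3 - (-12)*0 = 3 - 1*0 = 3 + 0 = 3)
o = -8 (o = -1 - 7 = -8)
O(K, b) = -2*K/(3 + b) (O(K, b) = (K + K*(-3))/(b + 3) = (K - 3*K)/(3 + b) = (-2*K)/(3 + b) = -2*K/(3 + b))
-140*120 + O(-1*5, o) = -140*120 - 2*(-1*5)/(3 - 8) = -16800 - 2*(-5)/(-5) = -16800 - 2*(-5)*(-⅕) = -16800 - 2 = -16802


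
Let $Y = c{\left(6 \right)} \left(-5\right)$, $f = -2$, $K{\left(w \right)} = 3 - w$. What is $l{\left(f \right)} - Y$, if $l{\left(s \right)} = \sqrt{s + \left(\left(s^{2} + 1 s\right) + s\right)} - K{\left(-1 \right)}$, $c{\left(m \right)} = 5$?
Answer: $21 + i \sqrt{2} \approx 21.0 + 1.4142 i$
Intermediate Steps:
$Y = -25$ ($Y = 5 \left(-5\right) = -25$)
$l{\left(s \right)} = -4 + \sqrt{s^{2} + 3 s}$ ($l{\left(s \right)} = \sqrt{s + \left(\left(s^{2} + 1 s\right) + s\right)} - \left(3 - -1\right) = \sqrt{s + \left(\left(s^{2} + s\right) + s\right)} - \left(3 + 1\right) = \sqrt{s + \left(\left(s + s^{2}\right) + s\right)} - 4 = \sqrt{s + \left(s^{2} + 2 s\right)} - 4 = \sqrt{s^{2} + 3 s} - 4 = -4 + \sqrt{s^{2} + 3 s}$)
$l{\left(f \right)} - Y = \left(-4 + \sqrt{- 2 \left(3 - 2\right)}\right) - -25 = \left(-4 + \sqrt{\left(-2\right) 1}\right) + 25 = \left(-4 + \sqrt{-2}\right) + 25 = \left(-4 + i \sqrt{2}\right) + 25 = 21 + i \sqrt{2}$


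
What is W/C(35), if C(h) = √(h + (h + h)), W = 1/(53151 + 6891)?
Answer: √105/6304410 ≈ 1.6254e-6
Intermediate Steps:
W = 1/60042 ≈ 1.6655e-5
C(h) = √3*√h (C(h) = √(h + 2*h) = √(3*h) = √3*√h)
W/C(35) = 1/(60042*((√3*√35))) = 1/(60042*(√105)) = (√105/105)/60042 = √105/6304410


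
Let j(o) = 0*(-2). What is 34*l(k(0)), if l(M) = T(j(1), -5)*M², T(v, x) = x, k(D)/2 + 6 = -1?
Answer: -33320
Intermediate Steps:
j(o) = 0
k(D) = -14 (k(D) = -12 + 2*(-1) = -12 - 2 = -14)
l(M) = -5*M²
34*l(k(0)) = 34*(-5*(-14)²) = 34*(-5*196) = 34*(-980) = -33320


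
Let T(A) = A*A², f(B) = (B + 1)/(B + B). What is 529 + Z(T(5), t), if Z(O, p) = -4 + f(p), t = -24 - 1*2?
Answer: 27325/52 ≈ 525.48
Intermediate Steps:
f(B) = (1 + B)/(2*B) (f(B) = (1 + B)/((2*B)) = (1 + B)*(1/(2*B)) = (1 + B)/(2*B))
T(A) = A³
t = -26 (t = -24 - 2 = -26)
Z(O, p) = -4 + (1 + p)/(2*p)
529 + Z(T(5), t) = 529 + (½)*(1 - 7*(-26))/(-26) = 529 + (½)*(-1/26)*(1 + 182) = 529 + (½)*(-1/26)*183 = 529 - 183/52 = 27325/52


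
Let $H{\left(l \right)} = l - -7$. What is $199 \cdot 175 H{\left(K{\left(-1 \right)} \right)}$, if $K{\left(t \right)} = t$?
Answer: $208950$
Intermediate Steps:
$H{\left(l \right)} = 7 + l$ ($H{\left(l \right)} = l + 7 = 7 + l$)
$199 \cdot 175 H{\left(K{\left(-1 \right)} \right)} = 199 \cdot 175 \left(7 - 1\right) = 34825 \cdot 6 = 208950$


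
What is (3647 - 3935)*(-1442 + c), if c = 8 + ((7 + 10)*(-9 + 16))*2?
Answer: 344448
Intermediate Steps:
c = 246 (c = 8 + (17*7)*2 = 8 + 119*2 = 8 + 238 = 246)
(3647 - 3935)*(-1442 + c) = (3647 - 3935)*(-1442 + 246) = -288*(-1196) = 344448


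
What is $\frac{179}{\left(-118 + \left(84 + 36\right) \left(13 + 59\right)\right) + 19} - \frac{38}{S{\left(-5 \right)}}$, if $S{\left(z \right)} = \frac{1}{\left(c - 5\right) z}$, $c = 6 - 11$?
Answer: $- \frac{16227721}{8541} \approx -1900.0$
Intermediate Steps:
$c = -5$ ($c = 6 - 11 = -5$)
$S{\left(z \right)} = - \frac{1}{10 z}$ ($S{\left(z \right)} = \frac{1}{\left(-5 - 5\right) z} = \frac{1}{\left(-10\right) z} = - \frac{1}{10 z}$)
$\frac{179}{\left(-118 + \left(84 + 36\right) \left(13 + 59\right)\right) + 19} - \frac{38}{S{\left(-5 \right)}} = \frac{179}{\left(-118 + \left(84 + 36\right) \left(13 + 59\right)\right) + 19} - \frac{38}{\left(- \frac{1}{10}\right) \frac{1}{-5}} = \frac{179}{\left(-118 + 120 \cdot 72\right) + 19} - \frac{38}{\left(- \frac{1}{10}\right) \left(- \frac{1}{5}\right)} = \frac{179}{\left(-118 + 8640\right) + 19} - 38 \frac{1}{\frac{1}{50}} = \frac{179}{8522 + 19} - 1900 = \frac{179}{8541} - 1900 = - \frac{16227721}{8541}$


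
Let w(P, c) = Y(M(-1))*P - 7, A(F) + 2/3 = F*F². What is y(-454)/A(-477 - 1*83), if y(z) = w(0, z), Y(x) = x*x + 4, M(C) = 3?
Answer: 21/526848002 ≈ 3.9860e-8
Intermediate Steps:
Y(x) = 4 + x² (Y(x) = x² + 4 = 4 + x²)
A(F) = -⅔ + F³ (A(F) = -⅔ + F*F² = -⅔ + F³)
w(P, c) = -7 + 13*P (w(P, c) = (4 + 3²)*P - 7 = (4 + 9)*P - 7 = 13*P - 7 = -7 + 13*P)
y(z) = -7 (y(z) = -7 + 13*0 = -7 + 0 = -7)
y(-454)/A(-477 - 1*83) = -7/(-⅔ + (-477 - 1*83)³) = -7/(-⅔ + (-477 - 83)³) = -7/(-⅔ + (-560)³) = -7/(-⅔ - 175616000) = -7/(-526848002/3) = -7*(-3/526848002) = 21/526848002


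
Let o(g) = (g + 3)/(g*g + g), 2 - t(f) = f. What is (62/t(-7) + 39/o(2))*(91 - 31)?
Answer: 9664/3 ≈ 3221.3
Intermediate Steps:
t(f) = 2 - f
o(g) = (3 + g)/(g + g²) (o(g) = (3 + g)/(g² + g) = (3 + g)/(g + g²))
(62/t(-7) + 39/o(2))*(91 - 31) = (62/(2 - 1*(-7)) + 39/(((3 + 2)/(2*(1 + 2)))))*(91 - 31) = (62/(2 + 7) + 39/(((½)*5/3)))*60 = (62/9 + 39/(((½)*(⅓)*5)))*60 = (62*(⅑) + 39/(⅚))*60 = (62/9 + 39*(6/5))*60 = (62/9 + 234/5)*60 = (2416/45)*60 = 9664/3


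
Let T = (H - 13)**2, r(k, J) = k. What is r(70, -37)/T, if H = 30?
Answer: 70/289 ≈ 0.24221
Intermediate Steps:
T = 289 (T = (30 - 13)**2 = 17**2 = 289)
r(70, -37)/T = 70/289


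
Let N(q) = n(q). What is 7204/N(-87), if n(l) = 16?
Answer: 1801/4 ≈ 450.25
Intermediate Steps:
N(q) = 16
7204/N(-87) = 7204/16 = 7204*(1/16) = 1801/4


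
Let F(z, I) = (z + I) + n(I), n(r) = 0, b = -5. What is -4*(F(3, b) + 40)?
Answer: -152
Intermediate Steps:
F(z, I) = I + z (F(z, I) = (z + I) + 0 = (I + z) + 0 = I + z)
-4*(F(3, b) + 40) = -4*((-5 + 3) + 40) = -4*(-2 + 40) = -4*38 = -152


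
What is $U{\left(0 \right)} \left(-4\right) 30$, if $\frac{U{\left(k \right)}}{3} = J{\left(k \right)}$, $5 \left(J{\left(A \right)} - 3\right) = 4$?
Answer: $-1368$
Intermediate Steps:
$J{\left(A \right)} = \frac{19}{5}$ ($J{\left(A \right)} = 3 + \frac{1}{5} \cdot 4 = 3 + \frac{4}{5} = \frac{19}{5}$)
$U{\left(k \right)} = \frac{57}{5}$ ($U{\left(k \right)} = 3 \cdot \frac{19}{5} = \frac{57}{5}$)
$U{\left(0 \right)} \left(-4\right) 30 = \frac{57}{5} \left(-4\right) 30 = \left(- \frac{228}{5}\right) 30 = -1368$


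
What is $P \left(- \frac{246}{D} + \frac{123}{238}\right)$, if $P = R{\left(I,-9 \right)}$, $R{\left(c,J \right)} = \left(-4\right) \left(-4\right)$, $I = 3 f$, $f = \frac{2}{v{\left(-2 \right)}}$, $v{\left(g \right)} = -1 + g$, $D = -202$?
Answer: $\frac{333576}{12019} \approx 27.754$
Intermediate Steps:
$f = - \frac{2}{3}$ ($f = \frac{2}{-1 - 2} = \frac{2}{-3} = 2 \left(- \frac{1}{3}\right) = - \frac{2}{3} \approx -0.66667$)
$I = -2$ ($I = 3 \left(- \frac{2}{3}\right) = -2$)
$R{\left(c,J \right)} = 16$
$P = 16$
$P \left(- \frac{246}{D} + \frac{123}{238}\right) = 16 \left(- \frac{246}{-202} + \frac{123}{238}\right) = 16 \left(\left(-246\right) \left(- \frac{1}{202}\right) + 123 \cdot \frac{1}{238}\right) = 16 \left(\frac{123}{101} + \frac{123}{238}\right) = 16 \cdot \frac{41697}{24038} = \frac{333576}{12019}$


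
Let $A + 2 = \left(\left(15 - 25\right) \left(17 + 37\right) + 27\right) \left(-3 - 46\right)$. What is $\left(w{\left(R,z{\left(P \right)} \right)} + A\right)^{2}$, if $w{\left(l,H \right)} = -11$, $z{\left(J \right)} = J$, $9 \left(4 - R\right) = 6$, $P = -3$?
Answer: $631215376$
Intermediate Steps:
$R = \frac{10}{3}$ ($R = 4 - \frac{2}{3} = \frac{10}{3} \approx 3.3333$)
$A = 25135$ ($A = -2 + \left(\left(15 - 25\right) \left(17 + 37\right) + 27\right) \left(-3 - 46\right) = -2 + \left(\left(-10\right) 54 + 27\right) \left(-49\right) = -2 + \left(-540 + 27\right) \left(-49\right) = -2 - -25137 = -2 + 25137 = 25135$)
$\left(w{\left(R,z{\left(P \right)} \right)} + A\right)^{2} = \left(-11 + 25135\right)^{2} = 25124^{2} = 631215376$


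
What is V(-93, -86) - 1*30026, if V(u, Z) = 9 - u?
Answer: -29924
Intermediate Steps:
V(-93, -86) - 1*30026 = (9 - 1*(-93)) - 1*30026 = (9 + 93) - 30026 = 102 - 30026 = -29924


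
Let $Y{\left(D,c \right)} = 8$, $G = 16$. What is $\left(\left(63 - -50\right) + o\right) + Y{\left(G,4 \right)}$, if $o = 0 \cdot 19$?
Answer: $121$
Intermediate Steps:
$o = 0$
$\left(\left(63 - -50\right) + o\right) + Y{\left(G,4 \right)} = \left(\left(63 - -50\right) + 0\right) + 8 = \left(\left(63 + 50\right) + 0\right) + 8 = \left(113 + 0\right) + 8 = 113 + 8 = 121$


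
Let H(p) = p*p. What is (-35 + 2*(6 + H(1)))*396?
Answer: -8316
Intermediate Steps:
H(p) = p**2
(-35 + 2*(6 + H(1)))*396 = (-35 + 2*(6 + 1**2))*396 = (-35 + 2*(6 + 1))*396 = (-35 + 2*7)*396 = (-35 + 14)*396 = -21*396 = -8316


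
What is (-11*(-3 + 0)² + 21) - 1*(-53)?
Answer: -25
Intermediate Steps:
(-11*(-3 + 0)² + 21) - 1*(-53) = (-11*(-3)² + 21) + 53 = (-11*9 + 21) + 53 = (-99 + 21) + 53 = -78 + 53 = -25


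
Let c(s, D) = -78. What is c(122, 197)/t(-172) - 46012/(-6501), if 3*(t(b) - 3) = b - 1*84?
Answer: 991246/123519 ≈ 8.0251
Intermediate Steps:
t(b) = -25 + b/3 (t(b) = 3 + (b - 1*84)/3 = 3 + (b - 84)/3 = 3 + (-84 + b)/3 = 3 + (-28 + b/3) = -25 + b/3)
c(122, 197)/t(-172) - 46012/(-6501) = -78/(-25 + (⅓)*(-172)) - 46012/(-6501) = -78/(-25 - 172/3) - 46012*(-1/6501) = -78/(-247/3) + 46012/6501 = -78*(-3/247) + 46012/6501 = 18/19 + 46012/6501 = 991246/123519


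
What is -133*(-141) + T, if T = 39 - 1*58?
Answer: 18734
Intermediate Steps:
T = -19 (T = 39 - 58 = -19)
-133*(-141) + T = -133*(-141) - 19 = 18753 - 19 = 18734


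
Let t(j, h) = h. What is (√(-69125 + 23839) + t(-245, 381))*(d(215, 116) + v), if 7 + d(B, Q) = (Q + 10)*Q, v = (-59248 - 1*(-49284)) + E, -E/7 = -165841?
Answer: 444067692 + 1165532*I*√45286 ≈ 4.4407e+8 + 2.4803e+8*I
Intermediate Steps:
E = 1160887 (E = -7*(-165841) = 1160887)
v = 1150923 (v = (-59248 - 1*(-49284)) + 1160887 = (-59248 + 49284) + 1160887 = -9964 + 1160887 = 1150923)
d(B, Q) = -7 + Q*(10 + Q) (d(B, Q) = -7 + (Q + 10)*Q = -7 + (10 + Q)*Q = -7 + Q*(10 + Q))
(√(-69125 + 23839) + t(-245, 381))*(d(215, 116) + v) = (√(-69125 + 23839) + 381)*((-7 + 116² + 10*116) + 1150923) = (√(-45286) + 381)*((-7 + 13456 + 1160) + 1150923) = (I*√45286 + 381)*(14609 + 1150923) = (381 + I*√45286)*1165532 = 444067692 + 1165532*I*√45286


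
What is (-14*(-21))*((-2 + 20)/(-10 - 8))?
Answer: -294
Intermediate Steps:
(-14*(-21))*((-2 + 20)/(-10 - 8)) = 294*(18/(-18)) = 294*(18*(-1/18)) = 294*(-1) = -294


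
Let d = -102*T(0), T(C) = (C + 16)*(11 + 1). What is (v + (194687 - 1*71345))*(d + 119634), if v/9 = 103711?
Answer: 105726937050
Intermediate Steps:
T(C) = 192 + 12*C (T(C) = (16 + C)*12 = 192 + 12*C)
v = 933399 (v = 9*103711 = 933399)
d = -19584 (d = -102*(192 + 12*0) = -102*(192 + 0) = -102*192 = -19584)
(v + (194687 - 1*71345))*(d + 119634) = (933399 + (194687 - 1*71345))*(-19584 + 119634) = (933399 + (194687 - 71345))*100050 = (933399 + 123342)*100050 = 1056741*100050 = 105726937050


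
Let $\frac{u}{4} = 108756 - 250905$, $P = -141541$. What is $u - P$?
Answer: $-427055$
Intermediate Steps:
$u = -568596$ ($u = 4 \left(108756 - 250905\right) = 4 \left(-142149\right) = -568596$)
$u - P = -568596 - -141541 = -568596 + 141541 = -427055$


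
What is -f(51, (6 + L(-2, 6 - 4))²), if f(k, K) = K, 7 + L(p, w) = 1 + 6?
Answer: -36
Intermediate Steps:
L(p, w) = 0 (L(p, w) = -7 + (1 + 6) = -7 + 7 = 0)
-f(51, (6 + L(-2, 6 - 4))²) = -(6 + 0)² = -1*6² = -1*36 = -36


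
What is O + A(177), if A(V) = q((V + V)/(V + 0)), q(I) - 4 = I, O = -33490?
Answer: -33484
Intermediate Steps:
q(I) = 4 + I
A(V) = 6 (A(V) = 4 + (V + V)/(V + 0) = 4 + (2*V)/V = 4 + 2 = 6)
O + A(177) = -33490 + 6 = -33484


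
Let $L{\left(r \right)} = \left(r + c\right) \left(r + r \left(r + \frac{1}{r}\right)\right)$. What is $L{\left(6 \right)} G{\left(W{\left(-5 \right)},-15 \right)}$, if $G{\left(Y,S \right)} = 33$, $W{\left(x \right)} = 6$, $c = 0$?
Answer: $8514$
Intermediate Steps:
$L{\left(r \right)} = r \left(r + r \left(r + \frac{1}{r}\right)\right)$ ($L{\left(r \right)} = \left(r + 0\right) \left(r + r \left(r + \frac{1}{r}\right)\right) = r \left(r + r \left(r + \frac{1}{r}\right)\right)$)
$L{\left(6 \right)} G{\left(W{\left(-5 \right)},-15 \right)} = 6 \left(1 + 6 + 6^{2}\right) 33 = 6 \left(1 + 6 + 36\right) 33 = 6 \cdot 43 \cdot 33 = 258 \cdot 33 = 8514$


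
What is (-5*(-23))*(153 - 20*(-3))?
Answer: 24495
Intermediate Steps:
(-5*(-23))*(153 - 20*(-3)) = 115*(153 + 60) = 115*213 = 24495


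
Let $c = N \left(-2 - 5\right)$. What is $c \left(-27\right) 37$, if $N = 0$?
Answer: $0$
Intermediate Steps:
$c = 0$ ($c = 0 \left(-2 - 5\right) = 0 \left(-7\right) = 0$)
$c \left(-27\right) 37 = 0 \left(-27\right) 37 = 0 \cdot 37 = 0$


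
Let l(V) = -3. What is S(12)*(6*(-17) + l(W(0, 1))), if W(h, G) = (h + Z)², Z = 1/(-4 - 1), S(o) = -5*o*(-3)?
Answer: -18900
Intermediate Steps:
S(o) = 15*o
Z = -⅕ (Z = 1/(-5) = -⅕ ≈ -0.20000)
W(h, G) = (-⅕ + h)² (W(h, G) = (h - ⅕)² = (-⅕ + h)²)
S(12)*(6*(-17) + l(W(0, 1))) = (15*12)*(6*(-17) - 3) = 180*(-102 - 3) = 180*(-105) = -18900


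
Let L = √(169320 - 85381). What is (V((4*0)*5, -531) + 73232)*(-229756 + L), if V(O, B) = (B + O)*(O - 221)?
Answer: -43787587748 + 190583*√83939 ≈ -4.3732e+10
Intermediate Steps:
L = √83939 ≈ 289.72
V(O, B) = (-221 + O)*(B + O) (V(O, B) = (B + O)*(-221 + O) = (-221 + O)*(B + O))
(V((4*0)*5, -531) + 73232)*(-229756 + L) = ((((4*0)*5)² - 221*(-531) - 221*4*0*5 - 531*4*0*5) + 73232)*(-229756 + √83939) = (((0*5)² + 117351 - 0*5 - 0*5) + 73232)*(-229756 + √83939) = ((0² + 117351 - 221*0 - 531*0) + 73232)*(-229756 + √83939) = ((0 + 117351 + 0 + 0) + 73232)*(-229756 + √83939) = (117351 + 73232)*(-229756 + √83939) = 190583*(-229756 + √83939) = -43787587748 + 190583*√83939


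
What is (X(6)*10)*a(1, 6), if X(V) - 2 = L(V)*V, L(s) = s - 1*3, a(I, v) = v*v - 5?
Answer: 6200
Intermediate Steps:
a(I, v) = -5 + v² (a(I, v) = v² - 5 = -5 + v²)
L(s) = -3 + s (L(s) = s - 3 = -3 + s)
X(V) = 2 + V*(-3 + V) (X(V) = 2 + (-3 + V)*V = 2 + V*(-3 + V))
(X(6)*10)*a(1, 6) = ((2 + 6*(-3 + 6))*10)*(-5 + 6²) = ((2 + 6*3)*10)*(-5 + 36) = ((2 + 18)*10)*31 = (20*10)*31 = 200*31 = 6200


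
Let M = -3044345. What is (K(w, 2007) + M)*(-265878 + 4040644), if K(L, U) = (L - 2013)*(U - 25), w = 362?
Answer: -23843788834282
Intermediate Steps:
K(L, U) = (-2013 + L)*(-25 + U)
(K(w, 2007) + M)*(-265878 + 4040644) = ((50325 - 2013*2007 - 25*362 + 362*2007) - 3044345)*(-265878 + 4040644) = ((50325 - 4040091 - 9050 + 726534) - 3044345)*3774766 = (-3272282 - 3044345)*3774766 = -6316627*3774766 = -23843788834282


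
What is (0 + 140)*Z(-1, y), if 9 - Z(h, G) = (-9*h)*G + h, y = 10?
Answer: -11200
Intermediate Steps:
Z(h, G) = 9 - h + 9*G*h (Z(h, G) = 9 - ((-9*h)*G + h) = 9 - (-9*G*h + h) = 9 - (h - 9*G*h) = 9 + (-h + 9*G*h) = 9 - h + 9*G*h)
(0 + 140)*Z(-1, y) = (0 + 140)*(9 - 1*(-1) + 9*10*(-1)) = 140*(9 + 1 - 90) = 140*(-80) = -11200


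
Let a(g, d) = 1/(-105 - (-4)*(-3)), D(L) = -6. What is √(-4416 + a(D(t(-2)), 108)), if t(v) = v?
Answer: I*√6716749/39 ≈ 66.453*I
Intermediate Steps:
a(g, d) = -1/117 (a(g, d) = 1/(-105 - 1*12) = 1/(-105 - 12) = 1/(-117) = -1/117)
√(-4416 + a(D(t(-2)), 108)) = √(-4416 - 1/117) = √(-516673/117) = I*√6716749/39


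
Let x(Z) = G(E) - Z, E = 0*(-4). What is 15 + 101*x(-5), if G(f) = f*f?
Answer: 520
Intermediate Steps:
E = 0
G(f) = f²
x(Z) = -Z (x(Z) = 0² - Z = 0 - Z = -Z)
15 + 101*x(-5) = 15 + 101*(-1*(-5)) = 15 + 101*5 = 15 + 505 = 520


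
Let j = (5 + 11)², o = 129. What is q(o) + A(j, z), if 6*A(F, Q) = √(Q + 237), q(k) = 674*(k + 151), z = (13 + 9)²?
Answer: 188720 + √721/6 ≈ 1.8872e+5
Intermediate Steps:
z = 484 (z = 22² = 484)
q(k) = 101774 + 674*k (q(k) = 674*(151 + k) = 101774 + 674*k)
j = 256 (j = 16² = 256)
A(F, Q) = √(237 + Q)/6 (A(F, Q) = √(Q + 237)/6 = √(237 + Q)/6)
q(o) + A(j, z) = (101774 + 674*129) + √(237 + 484)/6 = (101774 + 86946) + √721/6 = 188720 + √721/6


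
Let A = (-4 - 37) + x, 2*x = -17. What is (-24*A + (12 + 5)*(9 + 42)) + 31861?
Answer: 33916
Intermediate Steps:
x = -17/2 (x = (½)*(-17) = -17/2 ≈ -8.5000)
A = -99/2 (A = (-4 - 37) - 17/2 = -41 - 17/2 = -99/2 ≈ -49.500)
(-24*A + (12 + 5)*(9 + 42)) + 31861 = (-24*(-99/2) + (12 + 5)*(9 + 42)) + 31861 = (1188 + 17*51) + 31861 = (1188 + 867) + 31861 = 2055 + 31861 = 33916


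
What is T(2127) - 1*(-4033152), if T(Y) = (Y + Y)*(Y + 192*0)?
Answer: 13081410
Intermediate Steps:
T(Y) = 2*Y² (T(Y) = (2*Y)*(Y + 0) = (2*Y)*Y = 2*Y²)
T(2127) - 1*(-4033152) = 2*2127² - 1*(-4033152) = 2*4524129 + 4033152 = 9048258 + 4033152 = 13081410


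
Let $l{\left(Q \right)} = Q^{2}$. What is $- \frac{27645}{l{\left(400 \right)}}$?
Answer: $- \frac{5529}{32000} \approx -0.17278$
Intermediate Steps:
$- \frac{27645}{l{\left(400 \right)}} = - \frac{27645}{400^{2}} = - \frac{27645}{160000} = \left(-27645\right) \frac{1}{160000} = - \frac{5529}{32000}$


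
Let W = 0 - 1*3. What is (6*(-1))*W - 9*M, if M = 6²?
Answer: -306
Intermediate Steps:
W = -3 (W = 0 - 3 = -3)
M = 36
(6*(-1))*W - 9*M = (6*(-1))*(-3) - 9*36 = -6*(-3) - 324 = 18 - 324 = -306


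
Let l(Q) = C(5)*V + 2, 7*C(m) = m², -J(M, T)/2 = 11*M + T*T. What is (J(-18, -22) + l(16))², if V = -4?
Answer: 16728100/49 ≈ 3.4139e+5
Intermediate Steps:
J(M, T) = -22*M - 2*T² (J(M, T) = -2*(11*M + T*T) = -2*(11*M + T²) = -2*(T² + 11*M) = -22*M - 2*T²)
C(m) = m²/7
l(Q) = -86/7 (l(Q) = ((⅐)*5²)*(-4) + 2 = ((⅐)*25)*(-4) + 2 = (25/7)*(-4) + 2 = -100/7 + 2 = -86/7)
(J(-18, -22) + l(16))² = ((-22*(-18) - 2*(-22)²) - 86/7)² = ((396 - 2*484) - 86/7)² = ((396 - 968) - 86/7)² = (-572 - 86/7)² = (-4090/7)² = 16728100/49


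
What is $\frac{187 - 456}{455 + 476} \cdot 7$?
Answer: $- \frac{269}{133} \approx -2.0226$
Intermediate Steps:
$\frac{187 - 456}{455 + 476} \cdot 7 = - \frac{269}{931} \cdot 7 = \left(-269\right) \frac{1}{931} \cdot 7 = \left(- \frac{269}{931}\right) 7 = - \frac{269}{133}$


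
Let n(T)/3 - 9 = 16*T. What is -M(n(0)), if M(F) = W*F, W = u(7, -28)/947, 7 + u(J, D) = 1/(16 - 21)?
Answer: 972/4735 ≈ 0.20528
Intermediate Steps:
u(J, D) = -36/5 (u(J, D) = -7 + 1/(16 - 21) = -7 + 1/(-5) = -7 - ⅕ = -36/5)
W = -36/4735 (W = -36/5/947 = -36/5*1/947 = -36/4735 ≈ -0.0076030)
n(T) = 27 + 48*T (n(T) = 27 + 3*(16*T) = 27 + 48*T)
M(F) = -36*F/4735
-M(n(0)) = -(-36)*(27 + 48*0)/4735 = -(-36)*(27 + 0)/4735 = -(-36)*27/4735 = -1*(-972/4735) = 972/4735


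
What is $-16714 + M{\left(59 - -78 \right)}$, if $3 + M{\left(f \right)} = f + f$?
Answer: $-16443$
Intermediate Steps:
$M{\left(f \right)} = -3 + 2 f$ ($M{\left(f \right)} = -3 + \left(f + f\right) = -3 + 2 f$)
$-16714 + M{\left(59 - -78 \right)} = -16714 - \left(3 - 2 \left(59 - -78\right)\right) = -16714 - \left(3 - 2 \left(59 + 78\right)\right) = -16714 + \left(-3 + 2 \cdot 137\right) = -16714 + \left(-3 + 274\right) = -16714 + 271 = -16443$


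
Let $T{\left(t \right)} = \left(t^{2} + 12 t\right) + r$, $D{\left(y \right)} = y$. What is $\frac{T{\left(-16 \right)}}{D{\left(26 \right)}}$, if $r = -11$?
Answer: $\frac{53}{26} \approx 2.0385$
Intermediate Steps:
$T{\left(t \right)} = -11 + t^{2} + 12 t$ ($T{\left(t \right)} = \left(t^{2} + 12 t\right) - 11 = -11 + t^{2} + 12 t$)
$\frac{T{\left(-16 \right)}}{D{\left(26 \right)}} = \frac{-11 + \left(-16\right)^{2} + 12 \left(-16\right)}{26} = \left(-11 + 256 - 192\right) \frac{1}{26} = 53 \cdot \frac{1}{26} = \frac{53}{26}$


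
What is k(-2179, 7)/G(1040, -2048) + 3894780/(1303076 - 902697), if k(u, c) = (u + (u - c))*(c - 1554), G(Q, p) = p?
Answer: -2695644746805/819976192 ≈ -3287.5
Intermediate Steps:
k(u, c) = (-1554 + c)*(-c + 2*u) (k(u, c) = (-c + 2*u)*(-1554 + c) = (-1554 + c)*(-c + 2*u))
k(-2179, 7)/G(1040, -2048) + 3894780/(1303076 - 902697) = (-1*7² - 3108*(-2179) + 1554*7 + 2*7*(-2179))/(-2048) + 3894780/(1303076 - 902697) = (-1*49 + 6772332 + 10878 - 30506)*(-1/2048) + 3894780/400379 = (-49 + 6772332 + 10878 - 30506)*(-1/2048) + 3894780*(1/400379) = 6752655*(-1/2048) + 3894780/400379 = -6752655/2048 + 3894780/400379 = -2695644746805/819976192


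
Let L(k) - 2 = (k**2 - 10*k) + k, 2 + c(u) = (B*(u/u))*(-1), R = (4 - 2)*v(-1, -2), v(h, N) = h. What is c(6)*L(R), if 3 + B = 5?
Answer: -96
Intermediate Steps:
B = 2 (B = -3 + 5 = 2)
R = -2 (R = (4 - 2)*(-1) = 2*(-1) = -2)
c(u) = -4 (c(u) = -2 + (2*(u/u))*(-1) = -2 + (2*1)*(-1) = -2 + 2*(-1) = -2 - 2 = -4)
L(k) = 2 + k**2 - 9*k (L(k) = 2 + ((k**2 - 10*k) + k) = 2 + (k**2 - 9*k) = 2 + k**2 - 9*k)
c(6)*L(R) = -4*(2 + (-2)**2 - 9*(-2)) = -4*(2 + 4 + 18) = -4*24 = -96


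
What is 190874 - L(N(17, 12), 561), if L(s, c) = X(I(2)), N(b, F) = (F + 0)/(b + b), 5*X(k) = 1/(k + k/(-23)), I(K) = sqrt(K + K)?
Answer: 41992257/220 ≈ 1.9087e+5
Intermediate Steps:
I(K) = sqrt(2)*sqrt(K) (I(K) = sqrt(2*K) = sqrt(2)*sqrt(K))
X(k) = 23/(110*k) (X(k) = 1/(5*(k + k/(-23))) = 1/(5*(k + k*(-1/23))) = 1/(5*(k - k/23)) = 1/(5*((22*k/23))) = (23/(22*k))/5 = 23/(110*k))
N(b, F) = F/(2*b) (N(b, F) = F/((2*b)) = F*(1/(2*b)) = F/(2*b))
L(s, c) = 23/220 (L(s, c) = 23/(110*((sqrt(2)*sqrt(2)))) = (23/110)/2 = (23/110)*(1/2) = 23/220)
190874 - L(N(17, 12), 561) = 190874 - 1*23/220 = 190874 - 23/220 = 41992257/220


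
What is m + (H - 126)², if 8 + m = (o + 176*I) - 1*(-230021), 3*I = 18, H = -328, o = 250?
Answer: 437435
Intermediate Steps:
I = 6 (I = (⅓)*18 = 6)
m = 231319 (m = -8 + ((250 + 176*6) - 1*(-230021)) = -8 + ((250 + 1056) + 230021) = -8 + (1306 + 230021) = -8 + 231327 = 231319)
m + (H - 126)² = 231319 + (-328 - 126)² = 231319 + (-454)² = 231319 + 206116 = 437435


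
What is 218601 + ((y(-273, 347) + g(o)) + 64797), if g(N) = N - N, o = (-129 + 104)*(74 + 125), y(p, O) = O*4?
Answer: 284786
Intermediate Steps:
y(p, O) = 4*O
o = -4975 (o = -25*199 = -4975)
g(N) = 0
218601 + ((y(-273, 347) + g(o)) + 64797) = 218601 + ((4*347 + 0) + 64797) = 218601 + ((1388 + 0) + 64797) = 218601 + (1388 + 64797) = 218601 + 66185 = 284786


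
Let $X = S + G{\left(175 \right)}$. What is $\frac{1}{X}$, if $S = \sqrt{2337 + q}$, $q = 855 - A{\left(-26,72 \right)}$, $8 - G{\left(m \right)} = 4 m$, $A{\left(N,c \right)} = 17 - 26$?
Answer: $- \frac{692}{475663} - \frac{\sqrt{3201}}{475663} \approx -0.0015738$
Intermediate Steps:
$A{\left(N,c \right)} = -9$
$G{\left(m \right)} = 8 - 4 m$
$q = 864$ ($q = 855 - -9 = 855 + 9 = 864$)
$S = \sqrt{3201}$ ($S = \sqrt{2337 + 864} = \sqrt{3201} \approx 56.577$)
$X = -692 + \sqrt{3201}$ ($X = \sqrt{3201} + \left(8 - 700\right) = \sqrt{3201} - 692 = -692 + \sqrt{3201} \approx -635.42$)
$\frac{1}{X} = \frac{1}{-692 + \sqrt{3201}}$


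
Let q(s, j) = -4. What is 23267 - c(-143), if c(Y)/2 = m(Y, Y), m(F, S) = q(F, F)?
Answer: 23275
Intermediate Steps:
m(F, S) = -4
c(Y) = -8 (c(Y) = 2*(-4) = -8)
23267 - c(-143) = 23267 - 1*(-8) = 23267 + 8 = 23275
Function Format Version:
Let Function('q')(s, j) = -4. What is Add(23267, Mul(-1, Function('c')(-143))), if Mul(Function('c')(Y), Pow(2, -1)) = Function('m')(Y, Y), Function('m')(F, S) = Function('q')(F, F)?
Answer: 23275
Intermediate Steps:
Function('m')(F, S) = -4
Function('c')(Y) = -8 (Function('c')(Y) = Mul(2, -4) = -8)
Add(23267, Mul(-1, Function('c')(-143))) = Add(23267, Mul(-1, -8)) = Add(23267, 8) = 23275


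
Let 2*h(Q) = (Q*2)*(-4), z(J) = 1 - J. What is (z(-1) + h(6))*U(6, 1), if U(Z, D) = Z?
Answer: -132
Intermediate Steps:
h(Q) = -4*Q (h(Q) = ((Q*2)*(-4))/2 = ((2*Q)*(-4))/2 = (-8*Q)/2 = -4*Q)
(z(-1) + h(6))*U(6, 1) = ((1 - 1*(-1)) - 4*6)*6 = ((1 + 1) - 24)*6 = (2 - 24)*6 = -22*6 = -132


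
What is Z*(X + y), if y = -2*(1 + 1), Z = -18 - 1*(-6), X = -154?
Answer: 1896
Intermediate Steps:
Z = -12 (Z = -18 + 6 = -12)
y = -4 (y = -2*2 = -4)
Z*(X + y) = -12*(-154 - 4) = -12*(-158) = 1896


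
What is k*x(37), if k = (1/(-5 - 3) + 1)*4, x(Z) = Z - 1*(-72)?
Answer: 763/2 ≈ 381.50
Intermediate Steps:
x(Z) = 72 + Z (x(Z) = Z + 72 = 72 + Z)
k = 7/2 (k = (1/(-8) + 1)*4 = (-⅛ + 1)*4 = (7/8)*4 = 7/2 ≈ 3.5000)
k*x(37) = 7*(72 + 37)/2 = (7/2)*109 = 763/2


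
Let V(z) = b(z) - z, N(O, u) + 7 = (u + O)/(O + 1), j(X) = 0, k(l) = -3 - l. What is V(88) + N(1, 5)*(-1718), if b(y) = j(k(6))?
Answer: 6784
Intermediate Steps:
b(y) = 0
N(O, u) = -7 + (O + u)/(1 + O) (N(O, u) = -7 + (u + O)/(O + 1) = -7 + (O + u)/(1 + O))
V(z) = -z (V(z) = 0 - z = -z)
V(88) + N(1, 5)*(-1718) = -1*88 + ((-7 + 5 - 6*1)/(1 + 1))*(-1718) = -88 + ((-7 + 5 - 6)/2)*(-1718) = -88 + ((½)*(-8))*(-1718) = -88 - 4*(-1718) = -88 + 6872 = 6784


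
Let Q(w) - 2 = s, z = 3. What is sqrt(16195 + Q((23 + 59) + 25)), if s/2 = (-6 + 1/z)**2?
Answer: sqrt(146351)/3 ≈ 127.52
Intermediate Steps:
s = 578/9 (s = 2*(-6 + 1/3)**2 = 2*(-17/3)**2 = 2*(289/9) = 578/9 ≈ 64.222)
Q(w) = 596/9 (Q(w) = 2 + 578/9 = 596/9)
sqrt(16195 + Q((23 + 59) + 25)) = sqrt(16195 + 596/9) = sqrt(146351/9) = sqrt(146351)/3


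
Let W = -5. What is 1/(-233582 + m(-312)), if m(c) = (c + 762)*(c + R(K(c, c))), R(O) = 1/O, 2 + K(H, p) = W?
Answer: -7/2618324 ≈ -2.6735e-6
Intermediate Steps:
K(H, p) = -7 (K(H, p) = -2 - 5 = -7)
m(c) = (762 + c)*(-⅐ + c) (m(c) = (c + 762)*(c + 1/(-7)) = (762 + c)*(c - ⅐) = (762 + c)*(-⅐ + c))
1/(-233582 + m(-312)) = 1/(-233582 + (-762/7 + (-312)² + (5333/7)*(-312))) = 1/(-233582 + (-762/7 + 97344 - 1663896/7)) = 1/(-233582 - 983250/7) = 1/(-2618324/7) = -7/2618324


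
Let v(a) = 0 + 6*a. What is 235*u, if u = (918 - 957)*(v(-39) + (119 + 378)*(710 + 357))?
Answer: -4858045725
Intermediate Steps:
v(a) = 6*a
u = -20672535 (u = (918 - 957)*(6*(-39) + (119 + 378)*(710 + 357)) = -39*(-234 + 497*1067) = -39*(-234 + 530299) = -39*530065 = -20672535)
235*u = 235*(-20672535) = -4858045725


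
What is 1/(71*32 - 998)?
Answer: 1/1274 ≈ 0.00078493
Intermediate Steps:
1/(71*32 - 998) = 1/(2272 - 998) = 1/1274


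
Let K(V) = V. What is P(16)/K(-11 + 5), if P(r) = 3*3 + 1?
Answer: -5/3 ≈ -1.6667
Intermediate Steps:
P(r) = 10 (P(r) = 9 + 1 = 10)
P(16)/K(-11 + 5) = 10/(-11 + 5) = 10/(-6) = 10*(-⅙) = -5/3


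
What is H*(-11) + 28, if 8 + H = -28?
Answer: 424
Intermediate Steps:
H = -36 (H = -8 - 28 = -36)
H*(-11) + 28 = -36*(-11) + 28 = 396 + 28 = 424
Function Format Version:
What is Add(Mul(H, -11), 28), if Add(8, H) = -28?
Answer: 424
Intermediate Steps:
H = -36 (H = Add(-8, -28) = -36)
Add(Mul(H, -11), 28) = Add(Mul(-36, -11), 28) = Add(396, 28) = 424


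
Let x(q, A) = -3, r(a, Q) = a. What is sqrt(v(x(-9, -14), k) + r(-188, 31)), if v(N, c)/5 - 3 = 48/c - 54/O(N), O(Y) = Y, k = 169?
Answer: I*sqrt(13787)/13 ≈ 9.0322*I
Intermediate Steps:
v(N, c) = 15 - 270/N + 240/c (v(N, c) = 15 + 5*(48/c - 54/N) = 15 + 5*(-54/N + 48/c) = 15 + (-270/N + 240/c) = 15 - 270/N + 240/c)
sqrt(v(x(-9, -14), k) + r(-188, 31)) = sqrt((15 - 270/(-3) + 240/169) - 188) = sqrt((15 - 270*(-1/3) + 240*(1/169)) - 188) = sqrt((15 + 90 + 240/169) - 188) = sqrt(17985/169 - 188) = sqrt(-13787/169) = I*sqrt(13787)/13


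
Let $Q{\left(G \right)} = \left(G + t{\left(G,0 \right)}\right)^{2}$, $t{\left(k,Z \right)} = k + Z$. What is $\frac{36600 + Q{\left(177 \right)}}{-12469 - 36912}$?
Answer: $- \frac{161916}{49381} \approx -3.2789$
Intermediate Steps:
$t{\left(k,Z \right)} = Z + k$
$Q{\left(G \right)} = 4 G^{2}$ ($Q{\left(G \right)} = \left(G + \left(0 + G\right)\right)^{2} = \left(G + G\right)^{2} = \left(2 G\right)^{2} = 4 G^{2}$)
$\frac{36600 + Q{\left(177 \right)}}{-12469 - 36912} = \frac{36600 + 4 \cdot 177^{2}}{-12469 - 36912} = \frac{36600 + 4 \cdot 31329}{-49381} = \left(36600 + 125316\right) \left(- \frac{1}{49381}\right) = 161916 \left(- \frac{1}{49381}\right) = - \frac{161916}{49381}$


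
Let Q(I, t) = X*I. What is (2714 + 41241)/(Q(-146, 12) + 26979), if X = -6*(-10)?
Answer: 43955/18219 ≈ 2.4126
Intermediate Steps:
X = 60
Q(I, t) = 60*I
(2714 + 41241)/(Q(-146, 12) + 26979) = (2714 + 41241)/(60*(-146) + 26979) = 43955/(-8760 + 26979) = 43955/18219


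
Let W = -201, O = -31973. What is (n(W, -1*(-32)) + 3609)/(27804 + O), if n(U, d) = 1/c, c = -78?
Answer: -25591/29562 ≈ -0.86567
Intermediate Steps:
n(U, d) = -1/78 (n(U, d) = 1/(-78) = -1/78)
(n(W, -1*(-32)) + 3609)/(27804 + O) = (-1/78 + 3609)/(27804 - 31973) = (281501/78)/(-4169) = (281501/78)*(-1/4169) = -25591/29562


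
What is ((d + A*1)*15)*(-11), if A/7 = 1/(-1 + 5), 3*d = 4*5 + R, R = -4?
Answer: -4675/4 ≈ -1168.8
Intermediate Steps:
d = 16/3 (d = (4*5 - 4)/3 = (20 - 4)/3 = (⅓)*16 = 16/3 ≈ 5.3333)
A = 7/4 (A = 7/(-1 + 5) = 7/4 ≈ 1.7500)
((d + A*1)*15)*(-11) = ((16/3 + (7/4)*1)*15)*(-11) = ((16/3 + 7/4)*15)*(-11) = ((85/12)*15)*(-11) = (425/4)*(-11) = -4675/4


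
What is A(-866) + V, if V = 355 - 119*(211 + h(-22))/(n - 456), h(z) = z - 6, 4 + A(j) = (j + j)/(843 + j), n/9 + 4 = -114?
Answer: 222969/506 ≈ 440.65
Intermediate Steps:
n = -1062 (n = -36 + 9*(-114) = -36 - 1026 = -1062)
A(j) = -4 + 2*j/(843 + j) (A(j) = -4 + (j + j)/(843 + j) = -4 + (2*j)/(843 + j) = -4 + 2*j/(843 + j))
h(z) = -6 + z
V = 186889/506 (V = 355 - 119*(211 + (-6 - 22))/(-1062 - 456) = 355 - 119*(211 - 28)/(-1518) = 355 - 21777*(-1)/1518 = 355 - 119*(-61/506) = 355 + 7259/506 = 186889/506 ≈ 369.35)
A(-866) + V = 2*(-1686 - 1*(-866))/(843 - 866) + 186889/506 = 2*(-1686 + 866)/(-23) + 186889/506 = 2*(-1/23)*(-820) + 186889/506 = 1640/23 + 186889/506 = 222969/506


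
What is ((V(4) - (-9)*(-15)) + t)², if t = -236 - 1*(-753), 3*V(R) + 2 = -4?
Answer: 144400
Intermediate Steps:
V(R) = -2 (V(R) = -⅔ + (⅓)*(-4) = -⅔ - 4/3 = -2)
t = 517 (t = -236 + 753 = 517)
((V(4) - (-9)*(-15)) + t)² = ((-2 - (-9)*(-15)) + 517)² = ((-2 - 9*15) + 517)² = ((-2 - 135) + 517)² = (-137 + 517)² = 380² = 144400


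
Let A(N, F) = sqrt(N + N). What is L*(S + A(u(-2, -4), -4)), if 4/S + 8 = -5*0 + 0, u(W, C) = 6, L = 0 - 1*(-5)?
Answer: -5/2 + 10*sqrt(3) ≈ 14.821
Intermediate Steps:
L = 5 (L = 0 + 5 = 5)
S = -1/2 (S = 4/(-8 + (-5*0 + 0)) = 4/(-8 + (0 + 0)) = 4/(-8 + 0) = 4/(-8) = 4*(-1/8) = -1/2 ≈ -0.50000)
A(N, F) = sqrt(2)*sqrt(N) (A(N, F) = sqrt(2*N) = sqrt(2)*sqrt(N))
L*(S + A(u(-2, -4), -4)) = 5*(-1/2 + sqrt(2)*sqrt(6)) = 5*(-1/2 + 2*sqrt(3)) = -5/2 + 10*sqrt(3)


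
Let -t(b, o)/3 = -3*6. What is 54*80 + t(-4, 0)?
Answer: 4374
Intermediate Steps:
t(b, o) = 54 (t(b, o) = -(-9)*6 = -3*(-18) = 54)
54*80 + t(-4, 0) = 54*80 + 54 = 4320 + 54 = 4374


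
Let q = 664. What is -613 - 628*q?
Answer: -417605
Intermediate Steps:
-613 - 628*q = -613 - 628*664 = -613 - 416992 = -417605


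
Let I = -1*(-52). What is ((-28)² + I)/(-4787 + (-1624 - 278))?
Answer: -836/6689 ≈ -0.12498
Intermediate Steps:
I = 52
((-28)² + I)/(-4787 + (-1624 - 278)) = ((-28)² + 52)/(-4787 + (-1624 - 278)) = (784 + 52)/(-4787 - 1902) = 836/(-6689) = 836*(-1/6689) = -836/6689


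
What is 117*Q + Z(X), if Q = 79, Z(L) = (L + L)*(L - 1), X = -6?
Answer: 9327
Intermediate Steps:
Z(L) = 2*L*(-1 + L) (Z(L) = (2*L)*(-1 + L) = 2*L*(-1 + L))
117*Q + Z(X) = 117*79 + 2*(-6)*(-1 - 6) = 9243 + 2*(-6)*(-7) = 9243 + 84 = 9327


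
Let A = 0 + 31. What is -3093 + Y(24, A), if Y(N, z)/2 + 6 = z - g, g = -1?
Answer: -3041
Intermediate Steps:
A = 31
Y(N, z) = -10 + 2*z (Y(N, z) = -12 + 2*(z - 1*(-1)) = -12 + 2*(z + 1) = -12 + 2*(1 + z) = -12 + (2 + 2*z) = -10 + 2*z)
-3093 + Y(24, A) = -3093 + (-10 + 2*31) = -3093 + (-10 + 62) = -3093 + 52 = -3041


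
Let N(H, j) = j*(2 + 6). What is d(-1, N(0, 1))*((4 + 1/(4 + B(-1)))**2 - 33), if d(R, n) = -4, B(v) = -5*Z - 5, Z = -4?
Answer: 23936/361 ≈ 66.305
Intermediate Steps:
B(v) = 15 (B(v) = -5*(-4) - 5 = 20 - 5 = 15)
N(H, j) = 8*j (N(H, j) = j*8 = 8*j)
d(-1, N(0, 1))*((4 + 1/(4 + B(-1)))**2 - 33) = -4*((4 + 1/(4 + 15))**2 - 33) = -4*((4 + 1/19)**2 - 33) = -4*((77/19)**2 - 33) = -4*(5929/361 - 33) = -4*(-5984/361) = 23936/361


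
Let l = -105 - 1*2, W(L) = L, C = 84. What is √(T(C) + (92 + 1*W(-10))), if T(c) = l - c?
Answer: I*√109 ≈ 10.44*I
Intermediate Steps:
l = -107 (l = -105 - 2 = -107)
T(c) = -107 - c
√(T(C) + (92 + 1*W(-10))) = √((-107 - 1*84) + (92 + 1*(-10))) = √((-107 - 84) + (92 - 10)) = √(-191 + 82) = √(-109) = I*√109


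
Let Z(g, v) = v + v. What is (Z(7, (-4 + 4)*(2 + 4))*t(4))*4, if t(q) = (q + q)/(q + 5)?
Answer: 0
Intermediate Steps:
Z(g, v) = 2*v
t(q) = 2*q/(5 + q) (t(q) = (2*q)/(5 + q) = 2*q/(5 + q))
(Z(7, (-4 + 4)*(2 + 4))*t(4))*4 = ((2*((-4 + 4)*(2 + 4)))*(2*4/(5 + 4)))*4 = ((2*(0*6))*(2*4/9))*4 = ((2*0)*(2*4*(⅑)))*4 = (0*(8/9))*4 = 0*4 = 0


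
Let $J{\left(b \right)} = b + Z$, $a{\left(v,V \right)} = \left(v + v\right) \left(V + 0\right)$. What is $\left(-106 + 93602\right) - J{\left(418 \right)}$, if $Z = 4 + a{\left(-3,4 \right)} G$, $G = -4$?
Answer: $92978$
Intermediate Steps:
$a{\left(v,V \right)} = 2 V v$ ($a{\left(v,V \right)} = 2 v V = 2 V v$)
$Z = 100$ ($Z = 4 + 2 \cdot 4 \left(-3\right) \left(-4\right) = 4 - -96 = 4 + 96 = 100$)
$J{\left(b \right)} = 100 + b$ ($J{\left(b \right)} = b + 100 = 100 + b$)
$\left(-106 + 93602\right) - J{\left(418 \right)} = \left(-106 + 93602\right) - \left(100 + 418\right) = 93496 - 518 = 92978$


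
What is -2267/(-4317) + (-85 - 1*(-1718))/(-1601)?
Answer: -3420194/6911517 ≈ -0.49485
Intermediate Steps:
-2267/(-4317) + (-85 - 1*(-1718))/(-1601) = -2267*(-1/4317) + (-85 + 1718)*(-1/1601) = 2267/4317 + 1633*(-1/1601) = 2267/4317 - 1633/1601 = -3420194/6911517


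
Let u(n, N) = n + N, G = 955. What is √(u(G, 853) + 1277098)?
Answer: √1278906 ≈ 1130.9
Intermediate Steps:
u(n, N) = N + n
√(u(G, 853) + 1277098) = √((853 + 955) + 1277098) = √(1808 + 1277098) = √1278906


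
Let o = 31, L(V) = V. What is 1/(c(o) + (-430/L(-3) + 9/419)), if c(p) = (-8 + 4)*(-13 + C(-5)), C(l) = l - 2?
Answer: 1257/280757 ≈ 0.0044772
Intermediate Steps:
C(l) = -2 + l
c(p) = 80 (c(p) = (-8 + 4)*(-13 + (-2 - 5)) = -4*(-13 - 7) = -4*(-20) = 80)
1/(c(o) + (-430/L(-3) + 9/419)) = 1/(80 + (-430/(-3) + 9/419)) = 1/(80 + (-430*(-⅓) + 9*(1/419))) = 1/(80 + (430/3 + 9/419)) = 1/(80 + 180197/1257) = 1/(280757/1257) = 1257/280757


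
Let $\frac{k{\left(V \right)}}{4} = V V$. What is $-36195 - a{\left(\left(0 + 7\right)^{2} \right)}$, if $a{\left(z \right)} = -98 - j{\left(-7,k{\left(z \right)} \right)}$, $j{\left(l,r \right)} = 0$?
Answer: $-36097$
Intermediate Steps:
$k{\left(V \right)} = 4 V^{2}$ ($k{\left(V \right)} = 4 V V = 4 V^{2}$)
$a{\left(z \right)} = -98$ ($a{\left(z \right)} = -98 - 0 = -98 + 0 = -98$)
$-36195 - a{\left(\left(0 + 7\right)^{2} \right)} = -36195 - -98 = -36195 + 98 = -36097$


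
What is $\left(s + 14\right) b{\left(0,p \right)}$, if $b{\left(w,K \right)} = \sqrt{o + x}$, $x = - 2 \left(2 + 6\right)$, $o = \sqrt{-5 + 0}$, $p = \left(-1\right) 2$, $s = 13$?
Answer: $27 \sqrt{-16 + i \sqrt{5}} \approx 7.5285 + 108.26 i$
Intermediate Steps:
$p = -2$
$o = i \sqrt{5}$ ($o = \sqrt{-5} = i \sqrt{5} \approx 2.2361 i$)
$x = -16$ ($x = \left(-2\right) 8 = -16$)
$b{\left(w,K \right)} = \sqrt{-16 + i \sqrt{5}}$ ($b{\left(w,K \right)} = \sqrt{i \sqrt{5} - 16} = \sqrt{-16 + i \sqrt{5}}$)
$\left(s + 14\right) b{\left(0,p \right)} = \left(13 + 14\right) \sqrt{-16 + i \sqrt{5}} = 27 \sqrt{-16 + i \sqrt{5}}$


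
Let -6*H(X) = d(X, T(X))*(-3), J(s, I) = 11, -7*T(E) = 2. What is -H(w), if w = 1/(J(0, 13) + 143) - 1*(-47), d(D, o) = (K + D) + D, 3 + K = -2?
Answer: -3427/77 ≈ -44.506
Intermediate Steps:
K = -5 (K = -3 - 2 = -5)
T(E) = -2/7 (T(E) = -⅐*2 = -2/7)
d(D, o) = -5 + 2*D (d(D, o) = (-5 + D) + D = -5 + 2*D)
w = 7239/154 (w = 1/(11 + 143) - 1*(-47) = 1/154 + 47 = 7239/154 ≈ 47.006)
H(X) = -5/2 + X (H(X) = -(-5 + 2*X)*(-3)/6 = -(15 - 6*X)/6 = -5/2 + X)
-H(w) = -(-5/2 + 7239/154) = -1*3427/77 = -3427/77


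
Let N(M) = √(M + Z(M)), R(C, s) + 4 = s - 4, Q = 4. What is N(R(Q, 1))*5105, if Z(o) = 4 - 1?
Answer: 10210*I ≈ 10210.0*I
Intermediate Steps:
Z(o) = 3
R(C, s) = -8 + s (R(C, s) = -4 + (s - 4) = -4 + (-4 + s) = -8 + s)
N(M) = √(3 + M) (N(M) = √(M + 3) = √(3 + M))
N(R(Q, 1))*5105 = √(3 + (-8 + 1))*5105 = √(3 - 7)*5105 = √(-4)*5105 = (2*I)*5105 = 10210*I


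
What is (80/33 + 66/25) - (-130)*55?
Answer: 5902928/825 ≈ 7155.1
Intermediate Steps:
(80/33 + 66/25) - (-130)*55 = (80*(1/33) + 66*(1/25)) - 130*(-55) = (80/33 + 66/25) + 7150 = 4178/825 + 7150 = 5902928/825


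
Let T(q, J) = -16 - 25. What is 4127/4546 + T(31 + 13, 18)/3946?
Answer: 4024689/4484629 ≈ 0.89744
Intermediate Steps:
T(q, J) = -41
4127/4546 + T(31 + 13, 18)/3946 = 4127/4546 - 41/3946 = 4024689/4484629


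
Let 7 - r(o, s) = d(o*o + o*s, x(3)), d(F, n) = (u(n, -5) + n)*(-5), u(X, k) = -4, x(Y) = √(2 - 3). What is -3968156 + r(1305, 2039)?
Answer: -3968169 + 5*I ≈ -3.9682e+6 + 5.0*I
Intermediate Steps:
x(Y) = I (x(Y) = √(-1) = I)
d(F, n) = 20 - 5*n (d(F, n) = (-4 + n)*(-5) = 20 - 5*n)
r(o, s) = -13 + 5*I (r(o, s) = 7 - (20 - 5*I) = 7 + (-20 + 5*I) = -13 + 5*I)
-3968156 + r(1305, 2039) = -3968156 + (-13 + 5*I) = -3968169 + 5*I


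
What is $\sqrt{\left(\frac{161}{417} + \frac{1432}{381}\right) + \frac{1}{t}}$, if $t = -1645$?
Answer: $\frac{2 \sqrt{873634965695205}}{29039185} \approx 2.0357$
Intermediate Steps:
$\sqrt{\left(\frac{161}{417} + \frac{1432}{381}\right) + \frac{1}{t}} = \sqrt{\left(\frac{161}{417} + \frac{1432}{381}\right) + \frac{1}{-1645}} = \sqrt{\left(161 \cdot \frac{1}{417} + 1432 \cdot \frac{1}{381}\right) - \frac{1}{1645}} = \sqrt{\left(\frac{161}{417} + \frac{1432}{381}\right) - \frac{1}{1645}} = \sqrt{\frac{73165}{17653} - \frac{1}{1645}} = \sqrt{\frac{120338772}{29039185}} = \frac{2 \sqrt{873634965695205}}{29039185}$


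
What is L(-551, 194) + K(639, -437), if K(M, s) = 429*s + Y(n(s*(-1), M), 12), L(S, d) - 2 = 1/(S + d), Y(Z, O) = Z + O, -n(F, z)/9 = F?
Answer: -68326945/357 ≈ -1.9139e+5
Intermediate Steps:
n(F, z) = -9*F
Y(Z, O) = O + Z
L(S, d) = 2 + 1/(S + d)
K(M, s) = 12 + 438*s (K(M, s) = 429*s + (12 - 9*s*(-1)) = 429*s + (12 - (-9)*s) = 429*s + (12 + 9*s) = 12 + 438*s)
L(-551, 194) + K(639, -437) = (1 + 2*(-551) + 2*194)/(-551 + 194) + (12 + 438*(-437)) = (1 - 1102 + 388)/(-357) + (12 - 191406) = -1/357*(-713) - 191394 = 713/357 - 191394 = -68326945/357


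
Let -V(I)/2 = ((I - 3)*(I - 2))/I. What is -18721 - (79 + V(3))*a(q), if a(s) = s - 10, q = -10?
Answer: -17141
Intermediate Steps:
a(s) = -10 + s
V(I) = -2*(-3 + I)*(-2 + I)/I (V(I) = -2*(I - 3)*(I - 2)/I = -2*(-3 + I)*(-2 + I)/I)
-18721 - (79 + V(3))*a(q) = -18721 - (79 + (10 - 12/3 - 2*3))*(-10 - 10) = -18721 - (79 + (10 - 12*1/3 - 6))*(-20) = -18721 - (79 + (10 - 4 - 6))*(-20) = -18721 - (79 + 0)*(-20) = -18721 - 79*(-20) = -18721 - 1*(-1580) = -18721 + 1580 = -17141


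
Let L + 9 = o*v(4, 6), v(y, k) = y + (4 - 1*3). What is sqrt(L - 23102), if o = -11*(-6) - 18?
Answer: I*sqrt(22871) ≈ 151.23*I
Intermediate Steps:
v(y, k) = 1 + y (v(y, k) = y + (4 - 3) = y + 1 = 1 + y)
o = 48 (o = 66 - 18 = 48)
L = 231 (L = -9 + 48*(1 + 4) = -9 + 48*5 = -9 + 240 = 231)
sqrt(L - 23102) = sqrt(231 - 23102) = sqrt(-22871) = I*sqrt(22871)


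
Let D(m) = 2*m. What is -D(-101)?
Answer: 202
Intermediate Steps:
-D(-101) = -2*(-101) = -1*(-202) = 202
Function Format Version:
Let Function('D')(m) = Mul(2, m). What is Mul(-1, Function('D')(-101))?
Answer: 202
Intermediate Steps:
Mul(-1, Function('D')(-101)) = Mul(-1, Mul(2, -101)) = Mul(-1, -202) = 202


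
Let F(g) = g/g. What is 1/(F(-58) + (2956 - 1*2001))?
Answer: 1/956 ≈ 0.0010460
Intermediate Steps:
F(g) = 1
1/(F(-58) + (2956 - 1*2001)) = 1/(1 + (2956 - 1*2001)) = 1/(1 + (2956 - 2001)) = 1/(1 + 955) = 1/956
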